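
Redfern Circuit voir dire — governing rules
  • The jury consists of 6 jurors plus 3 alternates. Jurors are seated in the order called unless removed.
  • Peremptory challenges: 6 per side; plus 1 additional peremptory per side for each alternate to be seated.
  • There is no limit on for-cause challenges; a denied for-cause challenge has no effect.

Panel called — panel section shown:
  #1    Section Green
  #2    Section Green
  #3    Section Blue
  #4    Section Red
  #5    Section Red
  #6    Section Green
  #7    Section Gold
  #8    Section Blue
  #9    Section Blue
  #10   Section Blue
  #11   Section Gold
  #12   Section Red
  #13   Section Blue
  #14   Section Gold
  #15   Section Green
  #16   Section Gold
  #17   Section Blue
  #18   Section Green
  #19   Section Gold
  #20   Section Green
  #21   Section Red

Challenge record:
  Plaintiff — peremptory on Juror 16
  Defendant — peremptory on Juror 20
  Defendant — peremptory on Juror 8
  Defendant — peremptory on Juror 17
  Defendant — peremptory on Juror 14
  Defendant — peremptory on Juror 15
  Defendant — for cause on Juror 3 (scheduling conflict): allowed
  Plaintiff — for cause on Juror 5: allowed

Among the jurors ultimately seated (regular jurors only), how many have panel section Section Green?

3

Removed: #3, #5, #8, #14, #15, #16, #17, #20.
Seated jurors 1–6: #1, #2, #4, #6, #7, #9 (alternates #10, #11, #12 not counted).
Of those, in Section Green: #1, #2, #6 → 3.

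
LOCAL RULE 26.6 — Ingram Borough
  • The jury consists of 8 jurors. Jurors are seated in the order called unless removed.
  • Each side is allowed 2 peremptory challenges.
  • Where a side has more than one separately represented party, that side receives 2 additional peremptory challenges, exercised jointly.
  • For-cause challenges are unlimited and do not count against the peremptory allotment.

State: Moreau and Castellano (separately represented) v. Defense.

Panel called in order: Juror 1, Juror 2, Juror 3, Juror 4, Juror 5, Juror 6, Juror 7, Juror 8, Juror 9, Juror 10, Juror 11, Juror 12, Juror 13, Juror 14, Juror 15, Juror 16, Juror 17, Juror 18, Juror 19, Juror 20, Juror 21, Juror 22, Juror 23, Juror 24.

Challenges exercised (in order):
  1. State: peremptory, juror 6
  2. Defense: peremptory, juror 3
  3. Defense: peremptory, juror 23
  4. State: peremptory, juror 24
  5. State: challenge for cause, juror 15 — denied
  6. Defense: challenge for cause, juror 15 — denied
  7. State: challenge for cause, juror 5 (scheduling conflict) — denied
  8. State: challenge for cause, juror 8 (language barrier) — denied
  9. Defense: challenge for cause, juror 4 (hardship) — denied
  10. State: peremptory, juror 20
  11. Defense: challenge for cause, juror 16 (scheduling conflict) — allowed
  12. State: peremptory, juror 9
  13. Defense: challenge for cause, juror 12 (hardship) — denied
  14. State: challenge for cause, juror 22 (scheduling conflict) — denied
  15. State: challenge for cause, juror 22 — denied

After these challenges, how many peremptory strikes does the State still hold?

0

State allotment: 2 base + 2 multi-party = 4.
State peremptories used: #6, #24, #20, #9 — 4 (for-cause on #15, #5, #8, #22, #22 don't count).
Remaining: 4 − 4 = 0.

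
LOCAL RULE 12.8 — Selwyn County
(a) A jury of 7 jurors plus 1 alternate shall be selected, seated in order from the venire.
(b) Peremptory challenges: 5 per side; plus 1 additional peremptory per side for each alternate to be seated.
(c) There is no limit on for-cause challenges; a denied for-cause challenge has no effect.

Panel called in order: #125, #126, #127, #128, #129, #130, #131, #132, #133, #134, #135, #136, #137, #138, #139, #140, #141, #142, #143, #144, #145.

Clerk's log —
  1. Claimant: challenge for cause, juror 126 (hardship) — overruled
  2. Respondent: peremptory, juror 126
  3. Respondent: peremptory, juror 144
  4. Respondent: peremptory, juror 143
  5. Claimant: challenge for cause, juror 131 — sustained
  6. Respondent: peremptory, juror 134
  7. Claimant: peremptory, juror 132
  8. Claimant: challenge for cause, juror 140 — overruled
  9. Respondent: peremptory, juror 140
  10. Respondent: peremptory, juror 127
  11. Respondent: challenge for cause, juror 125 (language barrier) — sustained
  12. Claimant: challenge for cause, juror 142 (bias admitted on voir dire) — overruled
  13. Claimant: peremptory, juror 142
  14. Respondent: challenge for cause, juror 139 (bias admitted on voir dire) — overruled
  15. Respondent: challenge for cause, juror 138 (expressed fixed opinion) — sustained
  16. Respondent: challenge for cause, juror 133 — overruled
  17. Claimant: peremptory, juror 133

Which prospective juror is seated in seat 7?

Removed: #125, #126, #127, #131, #132, #133, #134, #138, #140, #142, #143, #144. (#139 stays — for-cause denied.)
Seating in order: seats 1–7 → #128, #129, #130, #135, #136, #137, #139; alternates → #141.
So seat 7 is #139.

139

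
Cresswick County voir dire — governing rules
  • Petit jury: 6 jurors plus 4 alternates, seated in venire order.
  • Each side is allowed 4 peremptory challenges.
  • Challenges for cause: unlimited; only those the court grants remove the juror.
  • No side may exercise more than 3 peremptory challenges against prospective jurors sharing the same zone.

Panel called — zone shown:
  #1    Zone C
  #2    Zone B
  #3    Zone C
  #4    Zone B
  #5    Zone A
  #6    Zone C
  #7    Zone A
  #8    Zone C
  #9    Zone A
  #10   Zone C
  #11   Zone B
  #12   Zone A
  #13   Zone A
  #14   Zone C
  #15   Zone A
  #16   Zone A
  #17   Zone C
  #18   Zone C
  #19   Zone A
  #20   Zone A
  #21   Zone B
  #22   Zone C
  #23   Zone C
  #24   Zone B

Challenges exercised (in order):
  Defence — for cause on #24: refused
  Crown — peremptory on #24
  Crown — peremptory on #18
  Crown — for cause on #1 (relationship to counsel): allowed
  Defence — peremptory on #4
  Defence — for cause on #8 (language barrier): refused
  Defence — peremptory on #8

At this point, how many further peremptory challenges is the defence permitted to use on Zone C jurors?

2

Defence peremptories so far: #4, #8 — 2 of 4 used, 2 left overall.
Against Zone C: #8 — 1 used; per-zone cap 3 leaves 2.
Binding limit: min(2, 2) = 2.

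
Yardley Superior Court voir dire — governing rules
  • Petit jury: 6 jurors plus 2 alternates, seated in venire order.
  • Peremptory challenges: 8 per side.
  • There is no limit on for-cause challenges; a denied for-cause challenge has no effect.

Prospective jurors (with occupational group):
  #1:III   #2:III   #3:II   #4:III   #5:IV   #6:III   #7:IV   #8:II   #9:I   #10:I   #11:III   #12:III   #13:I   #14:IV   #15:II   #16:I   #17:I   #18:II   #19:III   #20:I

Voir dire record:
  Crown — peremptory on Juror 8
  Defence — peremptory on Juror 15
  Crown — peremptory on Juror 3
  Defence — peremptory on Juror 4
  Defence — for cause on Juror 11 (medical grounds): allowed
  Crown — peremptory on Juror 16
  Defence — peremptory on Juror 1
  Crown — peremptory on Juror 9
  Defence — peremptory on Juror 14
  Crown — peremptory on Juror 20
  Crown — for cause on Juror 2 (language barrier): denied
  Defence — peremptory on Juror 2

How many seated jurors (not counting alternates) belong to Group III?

Removed: #1, #2, #3, #4, #8, #9, #11, #14, #15, #16, #20.
Seated jurors 1–6: #5, #6, #7, #10, #12, #13 (alternates #17, #18 not counted).
Of those, in Group III: #6, #12 → 2.

2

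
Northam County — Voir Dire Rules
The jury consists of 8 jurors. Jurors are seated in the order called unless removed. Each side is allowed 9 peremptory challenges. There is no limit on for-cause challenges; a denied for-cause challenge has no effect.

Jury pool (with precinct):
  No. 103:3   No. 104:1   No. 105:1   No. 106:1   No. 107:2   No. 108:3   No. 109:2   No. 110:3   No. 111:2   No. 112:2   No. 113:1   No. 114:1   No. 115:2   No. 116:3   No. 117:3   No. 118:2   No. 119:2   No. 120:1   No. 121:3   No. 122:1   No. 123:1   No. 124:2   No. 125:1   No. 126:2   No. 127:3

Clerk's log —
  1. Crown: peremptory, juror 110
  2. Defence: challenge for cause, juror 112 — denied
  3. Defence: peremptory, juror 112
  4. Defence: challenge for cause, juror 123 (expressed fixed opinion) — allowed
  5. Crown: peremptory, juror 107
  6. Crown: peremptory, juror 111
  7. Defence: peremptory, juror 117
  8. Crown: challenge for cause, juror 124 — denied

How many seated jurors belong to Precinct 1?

5

Removed: #107, #110, #111, #112, #117, #123.
Seated jurors 1–8: #103, #104, #105, #106, #108, #109, #113, #114.
Of those, in Precinct 1: #104, #105, #106, #113, #114 → 5.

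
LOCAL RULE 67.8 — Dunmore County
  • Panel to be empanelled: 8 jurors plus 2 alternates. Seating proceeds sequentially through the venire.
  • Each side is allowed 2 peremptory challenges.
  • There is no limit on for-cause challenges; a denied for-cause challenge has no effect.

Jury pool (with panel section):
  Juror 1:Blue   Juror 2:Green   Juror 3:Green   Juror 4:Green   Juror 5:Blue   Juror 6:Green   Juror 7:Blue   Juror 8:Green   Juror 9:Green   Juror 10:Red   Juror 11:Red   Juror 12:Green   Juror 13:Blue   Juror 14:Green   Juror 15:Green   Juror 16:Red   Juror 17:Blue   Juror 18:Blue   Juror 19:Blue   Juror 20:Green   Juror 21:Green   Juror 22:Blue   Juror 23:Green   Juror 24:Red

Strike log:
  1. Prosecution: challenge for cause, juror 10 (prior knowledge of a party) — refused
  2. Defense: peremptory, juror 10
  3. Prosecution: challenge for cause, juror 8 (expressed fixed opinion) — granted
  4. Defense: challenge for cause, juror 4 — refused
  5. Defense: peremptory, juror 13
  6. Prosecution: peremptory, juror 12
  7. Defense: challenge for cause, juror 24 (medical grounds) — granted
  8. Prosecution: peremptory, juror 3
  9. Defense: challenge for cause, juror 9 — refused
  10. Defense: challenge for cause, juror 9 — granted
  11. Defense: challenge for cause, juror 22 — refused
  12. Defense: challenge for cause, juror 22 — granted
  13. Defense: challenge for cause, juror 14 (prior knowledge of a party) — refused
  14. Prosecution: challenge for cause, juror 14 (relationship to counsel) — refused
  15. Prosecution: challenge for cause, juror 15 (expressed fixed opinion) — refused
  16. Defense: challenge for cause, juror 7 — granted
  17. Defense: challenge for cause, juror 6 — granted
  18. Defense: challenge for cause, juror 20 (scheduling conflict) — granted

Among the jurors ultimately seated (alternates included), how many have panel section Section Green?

4

Removed: #3, #6, #7, #8, #9, #10, #12, #13, #20, #22, #24.
Seated (10 incl. alternates): #1, #2, #4, #5, #11, #14, #15, #16, #17, #18.
Of those, in Section Green: #2, #4, #14, #15 → 4.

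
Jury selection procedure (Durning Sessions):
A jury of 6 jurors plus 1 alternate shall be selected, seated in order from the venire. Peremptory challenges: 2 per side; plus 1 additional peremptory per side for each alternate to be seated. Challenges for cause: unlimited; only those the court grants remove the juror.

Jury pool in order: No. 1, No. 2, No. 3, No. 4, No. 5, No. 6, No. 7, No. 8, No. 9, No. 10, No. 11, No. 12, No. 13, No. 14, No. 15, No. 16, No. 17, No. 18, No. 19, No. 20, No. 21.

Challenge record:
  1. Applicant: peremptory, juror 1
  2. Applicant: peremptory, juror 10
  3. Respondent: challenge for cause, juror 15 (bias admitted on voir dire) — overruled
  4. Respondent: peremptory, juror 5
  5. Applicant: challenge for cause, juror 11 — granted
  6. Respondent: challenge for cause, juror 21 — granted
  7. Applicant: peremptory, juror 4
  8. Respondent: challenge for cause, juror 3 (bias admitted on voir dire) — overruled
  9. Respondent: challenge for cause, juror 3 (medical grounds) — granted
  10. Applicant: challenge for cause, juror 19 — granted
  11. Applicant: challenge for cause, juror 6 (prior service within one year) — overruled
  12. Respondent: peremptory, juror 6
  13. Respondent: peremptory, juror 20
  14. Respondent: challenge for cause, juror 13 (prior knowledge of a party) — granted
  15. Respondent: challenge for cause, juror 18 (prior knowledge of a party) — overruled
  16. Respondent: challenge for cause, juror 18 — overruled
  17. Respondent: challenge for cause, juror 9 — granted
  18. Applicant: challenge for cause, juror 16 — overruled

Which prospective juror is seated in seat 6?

15

Removed: #1, #3, #4, #5, #6, #9, #10, #11, #13, #19, #20, #21. (#15, #16, #18 stay — for-cause denied.)
Seating in order: seats 1–6 → #2, #7, #8, #12, #14, #15; alternates → #16.
So seat 6 is #15.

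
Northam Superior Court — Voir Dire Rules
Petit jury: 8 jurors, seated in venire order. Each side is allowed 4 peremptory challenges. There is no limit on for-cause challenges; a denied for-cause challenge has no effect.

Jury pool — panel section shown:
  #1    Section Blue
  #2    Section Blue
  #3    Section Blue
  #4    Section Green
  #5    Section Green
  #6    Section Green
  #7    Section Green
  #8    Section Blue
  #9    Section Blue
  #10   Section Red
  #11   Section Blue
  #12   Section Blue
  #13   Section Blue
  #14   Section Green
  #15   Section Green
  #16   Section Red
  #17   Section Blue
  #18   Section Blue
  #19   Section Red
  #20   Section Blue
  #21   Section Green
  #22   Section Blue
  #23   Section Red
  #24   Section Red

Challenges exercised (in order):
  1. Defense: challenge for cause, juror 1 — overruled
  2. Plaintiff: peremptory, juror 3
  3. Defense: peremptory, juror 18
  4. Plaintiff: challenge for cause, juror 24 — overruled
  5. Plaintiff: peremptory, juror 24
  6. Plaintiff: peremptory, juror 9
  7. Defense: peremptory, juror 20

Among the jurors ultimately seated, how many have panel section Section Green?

4

Removed: #3, #9, #18, #20, #24.
Seated jurors 1–8: #1, #2, #4, #5, #6, #7, #8, #10.
Of those, in Section Green: #4, #5, #6, #7 → 4.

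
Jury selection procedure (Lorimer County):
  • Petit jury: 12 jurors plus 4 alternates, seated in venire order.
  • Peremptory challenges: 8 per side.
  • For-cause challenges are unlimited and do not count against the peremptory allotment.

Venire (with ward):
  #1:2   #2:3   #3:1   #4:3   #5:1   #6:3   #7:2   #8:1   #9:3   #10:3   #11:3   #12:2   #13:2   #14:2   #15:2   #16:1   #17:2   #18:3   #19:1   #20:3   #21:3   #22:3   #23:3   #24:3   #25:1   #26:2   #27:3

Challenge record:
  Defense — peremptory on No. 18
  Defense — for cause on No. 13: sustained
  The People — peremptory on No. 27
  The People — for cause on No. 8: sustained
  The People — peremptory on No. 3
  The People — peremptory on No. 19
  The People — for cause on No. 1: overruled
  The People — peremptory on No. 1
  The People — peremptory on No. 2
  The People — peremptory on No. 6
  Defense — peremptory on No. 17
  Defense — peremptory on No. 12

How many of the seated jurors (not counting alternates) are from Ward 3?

7

Removed: #1, #2, #3, #6, #8, #12, #13, #17, #18, #19, #27.
Seated jurors 1–12: #4, #5, #7, #9, #10, #11, #14, #15, #16, #20, #21, #22 (alternates #23, #24, #25, #26 not counted).
Of those, in Ward 3: #4, #9, #10, #11, #20, #21, #22 → 7.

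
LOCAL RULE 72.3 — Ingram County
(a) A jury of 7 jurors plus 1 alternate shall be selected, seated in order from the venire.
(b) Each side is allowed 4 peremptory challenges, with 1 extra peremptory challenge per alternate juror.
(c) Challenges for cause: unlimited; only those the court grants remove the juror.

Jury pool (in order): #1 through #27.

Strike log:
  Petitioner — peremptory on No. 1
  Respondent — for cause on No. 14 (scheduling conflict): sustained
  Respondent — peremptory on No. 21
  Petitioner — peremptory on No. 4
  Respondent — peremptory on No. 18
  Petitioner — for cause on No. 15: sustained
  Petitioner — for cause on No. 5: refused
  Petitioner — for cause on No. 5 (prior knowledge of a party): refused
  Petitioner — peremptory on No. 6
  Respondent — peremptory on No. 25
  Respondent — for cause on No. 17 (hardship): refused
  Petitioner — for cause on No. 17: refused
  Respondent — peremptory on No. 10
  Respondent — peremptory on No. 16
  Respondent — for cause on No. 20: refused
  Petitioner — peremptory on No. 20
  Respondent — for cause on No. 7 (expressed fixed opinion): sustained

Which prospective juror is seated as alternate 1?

13

Removed: #1, #4, #6, #7, #10, #14, #15, #16, #18, #20, #21, #25. (#5, #17 stay — for-cause denied.)
Seating in order: seats 1–7 → #2, #3, #5, #8, #9, #11, #12; alternates → #13.
So alternate 1 is #13.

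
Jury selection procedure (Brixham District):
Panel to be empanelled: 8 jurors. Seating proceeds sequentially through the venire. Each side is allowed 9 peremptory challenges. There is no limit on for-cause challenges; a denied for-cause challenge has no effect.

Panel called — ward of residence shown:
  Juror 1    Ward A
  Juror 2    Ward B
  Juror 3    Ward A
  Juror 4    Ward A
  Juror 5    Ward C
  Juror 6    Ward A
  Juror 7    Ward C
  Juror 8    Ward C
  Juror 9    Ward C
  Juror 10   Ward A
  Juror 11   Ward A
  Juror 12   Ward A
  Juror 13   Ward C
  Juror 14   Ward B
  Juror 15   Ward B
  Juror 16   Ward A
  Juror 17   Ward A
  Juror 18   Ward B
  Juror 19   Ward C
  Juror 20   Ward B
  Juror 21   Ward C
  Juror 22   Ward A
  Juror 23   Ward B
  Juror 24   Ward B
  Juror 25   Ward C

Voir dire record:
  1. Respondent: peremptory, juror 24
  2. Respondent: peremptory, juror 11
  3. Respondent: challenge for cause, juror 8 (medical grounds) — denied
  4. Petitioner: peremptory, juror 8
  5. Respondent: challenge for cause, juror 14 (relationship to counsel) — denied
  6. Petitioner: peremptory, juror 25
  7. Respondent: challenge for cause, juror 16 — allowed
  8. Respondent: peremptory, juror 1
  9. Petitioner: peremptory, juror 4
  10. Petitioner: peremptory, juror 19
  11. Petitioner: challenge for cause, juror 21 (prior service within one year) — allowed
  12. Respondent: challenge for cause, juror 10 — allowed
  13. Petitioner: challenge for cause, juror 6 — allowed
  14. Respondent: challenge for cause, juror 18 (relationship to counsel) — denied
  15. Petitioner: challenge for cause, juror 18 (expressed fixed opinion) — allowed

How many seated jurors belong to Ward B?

2

Removed: #1, #4, #6, #8, #10, #11, #16, #18, #19, #21, #24, #25.
Seated jurors 1–8: #2, #3, #5, #7, #9, #12, #13, #14.
Of those, in Ward B: #2, #14 → 2.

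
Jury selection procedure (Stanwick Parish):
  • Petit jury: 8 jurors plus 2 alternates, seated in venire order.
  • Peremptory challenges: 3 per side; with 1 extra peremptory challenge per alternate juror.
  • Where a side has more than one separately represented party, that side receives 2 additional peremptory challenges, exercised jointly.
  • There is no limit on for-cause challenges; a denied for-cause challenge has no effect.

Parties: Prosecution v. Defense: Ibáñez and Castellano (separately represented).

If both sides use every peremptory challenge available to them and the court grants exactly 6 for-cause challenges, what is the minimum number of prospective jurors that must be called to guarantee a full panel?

28

Seats to fill: 8 + 2 alternates = 10.
Peremptories — Prosecution: 3 + 1×2 = 5; Defense: 3 + 1×2 + 2 = 7; total 12.
For-cause removals: 6.
Minimum venire: 10 + 12 + 6 = 28.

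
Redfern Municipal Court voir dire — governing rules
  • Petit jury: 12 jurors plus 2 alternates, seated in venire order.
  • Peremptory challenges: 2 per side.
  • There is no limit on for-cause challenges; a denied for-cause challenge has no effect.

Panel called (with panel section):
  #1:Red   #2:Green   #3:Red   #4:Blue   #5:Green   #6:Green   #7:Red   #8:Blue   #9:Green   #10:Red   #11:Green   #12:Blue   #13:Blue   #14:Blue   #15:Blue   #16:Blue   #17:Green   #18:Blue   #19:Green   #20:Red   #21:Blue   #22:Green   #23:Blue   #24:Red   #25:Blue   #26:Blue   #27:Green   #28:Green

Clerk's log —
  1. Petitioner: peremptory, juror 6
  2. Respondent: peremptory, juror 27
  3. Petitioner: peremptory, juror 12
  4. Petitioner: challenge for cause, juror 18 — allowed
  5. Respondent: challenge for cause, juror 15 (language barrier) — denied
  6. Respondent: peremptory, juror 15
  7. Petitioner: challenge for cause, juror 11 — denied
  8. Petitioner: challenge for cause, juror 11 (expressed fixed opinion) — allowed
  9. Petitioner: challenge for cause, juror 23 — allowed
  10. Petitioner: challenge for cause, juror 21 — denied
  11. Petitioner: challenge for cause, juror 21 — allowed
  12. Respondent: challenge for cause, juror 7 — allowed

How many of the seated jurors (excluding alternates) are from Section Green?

Removed: #6, #7, #11, #12, #15, #18, #21, #23, #27.
Seated jurors 1–12: #1, #2, #3, #4, #5, #8, #9, #10, #13, #14, #16, #17 (alternates #19, #20 not counted).
Of those, in Section Green: #2, #5, #9, #17 → 4.

4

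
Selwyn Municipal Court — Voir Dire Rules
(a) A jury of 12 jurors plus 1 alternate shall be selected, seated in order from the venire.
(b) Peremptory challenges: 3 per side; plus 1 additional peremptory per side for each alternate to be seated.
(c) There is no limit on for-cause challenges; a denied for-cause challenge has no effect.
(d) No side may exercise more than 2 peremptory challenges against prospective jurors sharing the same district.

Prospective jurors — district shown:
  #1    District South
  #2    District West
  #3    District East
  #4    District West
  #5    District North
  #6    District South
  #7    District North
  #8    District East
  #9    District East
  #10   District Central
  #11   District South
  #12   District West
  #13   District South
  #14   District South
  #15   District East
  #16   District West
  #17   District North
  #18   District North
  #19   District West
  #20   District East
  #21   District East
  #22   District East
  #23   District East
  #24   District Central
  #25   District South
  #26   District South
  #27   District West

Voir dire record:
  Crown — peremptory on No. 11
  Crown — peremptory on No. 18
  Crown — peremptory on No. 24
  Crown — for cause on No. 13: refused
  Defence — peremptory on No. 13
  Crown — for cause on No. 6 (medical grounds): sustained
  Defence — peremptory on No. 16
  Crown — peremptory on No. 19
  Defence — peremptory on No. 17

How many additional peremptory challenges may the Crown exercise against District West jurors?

Crown peremptories so far: #11, #18, #24, #19 — 4 of 4 used, 0 left overall.
Against District West: #19 — 1 used; per-district cap 2 leaves 1.
Binding limit: min(0, 1) = 0.

0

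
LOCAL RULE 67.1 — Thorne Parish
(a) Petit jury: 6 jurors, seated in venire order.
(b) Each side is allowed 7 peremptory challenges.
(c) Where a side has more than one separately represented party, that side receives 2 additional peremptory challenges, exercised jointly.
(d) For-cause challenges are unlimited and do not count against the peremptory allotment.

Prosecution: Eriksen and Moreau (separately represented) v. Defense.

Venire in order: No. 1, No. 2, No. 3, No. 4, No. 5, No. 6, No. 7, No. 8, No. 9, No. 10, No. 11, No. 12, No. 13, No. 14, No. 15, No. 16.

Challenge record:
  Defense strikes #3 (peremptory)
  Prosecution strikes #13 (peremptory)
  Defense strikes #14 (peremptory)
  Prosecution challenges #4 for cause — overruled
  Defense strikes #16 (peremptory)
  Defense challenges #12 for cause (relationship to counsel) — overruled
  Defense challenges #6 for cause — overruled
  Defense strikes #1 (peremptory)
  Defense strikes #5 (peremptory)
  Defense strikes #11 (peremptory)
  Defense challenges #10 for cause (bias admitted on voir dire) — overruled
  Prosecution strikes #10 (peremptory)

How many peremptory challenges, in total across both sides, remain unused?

Prosecution allotment: 7 base + 2 multi-party = 9. Defense allotment: 7.
Prosecution peremptories used: #13, #10 — 2 (the for-cause on #4 doesn't count).
Defense peremptories used: #3, #14, #16, #1, #5, #11 — 6 (for-cause on #12, #6, #10 don't count).
Remaining: (9 − 2) + (7 − 6) = 8.

8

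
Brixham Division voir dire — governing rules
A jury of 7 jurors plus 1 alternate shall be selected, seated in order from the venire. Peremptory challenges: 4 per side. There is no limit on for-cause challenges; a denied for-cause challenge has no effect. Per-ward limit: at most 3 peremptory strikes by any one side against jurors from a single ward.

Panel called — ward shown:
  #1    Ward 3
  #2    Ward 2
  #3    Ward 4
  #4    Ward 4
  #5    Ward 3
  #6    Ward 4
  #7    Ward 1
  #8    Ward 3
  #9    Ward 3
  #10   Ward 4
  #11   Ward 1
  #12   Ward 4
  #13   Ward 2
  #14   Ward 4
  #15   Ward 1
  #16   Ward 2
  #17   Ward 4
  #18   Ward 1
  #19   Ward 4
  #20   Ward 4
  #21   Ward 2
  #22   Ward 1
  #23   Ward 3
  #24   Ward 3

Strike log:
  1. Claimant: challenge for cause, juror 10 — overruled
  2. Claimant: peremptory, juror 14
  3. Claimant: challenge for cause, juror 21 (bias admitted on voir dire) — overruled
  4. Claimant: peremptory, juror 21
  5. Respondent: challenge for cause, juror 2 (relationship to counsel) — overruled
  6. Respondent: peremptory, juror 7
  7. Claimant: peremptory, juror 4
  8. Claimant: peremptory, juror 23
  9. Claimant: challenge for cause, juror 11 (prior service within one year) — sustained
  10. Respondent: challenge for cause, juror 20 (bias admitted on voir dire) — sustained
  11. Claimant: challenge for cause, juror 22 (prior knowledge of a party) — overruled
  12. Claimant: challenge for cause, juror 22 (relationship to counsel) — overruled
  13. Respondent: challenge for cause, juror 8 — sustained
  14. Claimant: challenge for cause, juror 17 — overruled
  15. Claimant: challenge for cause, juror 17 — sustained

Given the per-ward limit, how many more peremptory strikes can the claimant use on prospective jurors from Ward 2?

Claimant peremptories so far: #14, #21, #4, #23 — 4 of 4 used, 0 left overall.
Against Ward 2: #21 — 1 used; per-ward cap 3 leaves 2.
Binding limit: min(0, 2) = 0.

0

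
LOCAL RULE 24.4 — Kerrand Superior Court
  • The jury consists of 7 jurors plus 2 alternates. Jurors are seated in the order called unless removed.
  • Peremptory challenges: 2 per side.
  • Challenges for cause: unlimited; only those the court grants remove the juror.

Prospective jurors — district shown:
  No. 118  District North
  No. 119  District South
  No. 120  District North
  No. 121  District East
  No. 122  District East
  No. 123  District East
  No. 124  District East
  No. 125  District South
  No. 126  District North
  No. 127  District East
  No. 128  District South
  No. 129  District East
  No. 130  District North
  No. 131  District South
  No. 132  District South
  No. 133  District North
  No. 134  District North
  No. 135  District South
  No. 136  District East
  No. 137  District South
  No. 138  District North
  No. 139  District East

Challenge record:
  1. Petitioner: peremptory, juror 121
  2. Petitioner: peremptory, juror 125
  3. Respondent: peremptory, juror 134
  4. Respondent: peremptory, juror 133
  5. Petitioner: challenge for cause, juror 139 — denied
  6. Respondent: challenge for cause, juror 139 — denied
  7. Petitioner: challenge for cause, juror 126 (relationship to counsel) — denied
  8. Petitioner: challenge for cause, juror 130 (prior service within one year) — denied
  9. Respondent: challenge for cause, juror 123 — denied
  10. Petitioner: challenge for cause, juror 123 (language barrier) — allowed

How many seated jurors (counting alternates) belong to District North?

Removed: #121, #123, #125, #133, #134.
Seated (9 incl. alternates): #118, #119, #120, #122, #124, #126, #127, #128, #129.
Of those, in District North: #118, #120, #126 → 3.

3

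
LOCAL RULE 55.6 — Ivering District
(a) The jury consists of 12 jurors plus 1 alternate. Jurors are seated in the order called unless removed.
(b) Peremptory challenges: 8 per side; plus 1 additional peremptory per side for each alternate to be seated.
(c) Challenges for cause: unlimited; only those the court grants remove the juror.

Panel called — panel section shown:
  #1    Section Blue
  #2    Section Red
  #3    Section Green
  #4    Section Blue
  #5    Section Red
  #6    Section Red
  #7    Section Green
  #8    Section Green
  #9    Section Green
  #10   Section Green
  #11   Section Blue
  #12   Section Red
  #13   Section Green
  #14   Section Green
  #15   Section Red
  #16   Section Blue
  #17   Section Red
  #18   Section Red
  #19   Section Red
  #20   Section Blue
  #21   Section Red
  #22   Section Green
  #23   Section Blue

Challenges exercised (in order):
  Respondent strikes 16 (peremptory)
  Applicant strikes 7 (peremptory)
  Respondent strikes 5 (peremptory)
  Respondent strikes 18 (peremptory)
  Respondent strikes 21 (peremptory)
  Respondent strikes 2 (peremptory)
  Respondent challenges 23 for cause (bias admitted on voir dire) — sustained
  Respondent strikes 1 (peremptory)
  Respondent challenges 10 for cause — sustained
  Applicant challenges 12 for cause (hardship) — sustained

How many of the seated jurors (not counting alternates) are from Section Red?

Removed: #1, #2, #5, #7, #10, #12, #16, #18, #21, #23.
Seated jurors 1–12: #3, #4, #6, #8, #9, #11, #13, #14, #15, #17, #19, #20 (alternates #22 not counted).
Of those, in Section Red: #6, #15, #17, #19 → 4.

4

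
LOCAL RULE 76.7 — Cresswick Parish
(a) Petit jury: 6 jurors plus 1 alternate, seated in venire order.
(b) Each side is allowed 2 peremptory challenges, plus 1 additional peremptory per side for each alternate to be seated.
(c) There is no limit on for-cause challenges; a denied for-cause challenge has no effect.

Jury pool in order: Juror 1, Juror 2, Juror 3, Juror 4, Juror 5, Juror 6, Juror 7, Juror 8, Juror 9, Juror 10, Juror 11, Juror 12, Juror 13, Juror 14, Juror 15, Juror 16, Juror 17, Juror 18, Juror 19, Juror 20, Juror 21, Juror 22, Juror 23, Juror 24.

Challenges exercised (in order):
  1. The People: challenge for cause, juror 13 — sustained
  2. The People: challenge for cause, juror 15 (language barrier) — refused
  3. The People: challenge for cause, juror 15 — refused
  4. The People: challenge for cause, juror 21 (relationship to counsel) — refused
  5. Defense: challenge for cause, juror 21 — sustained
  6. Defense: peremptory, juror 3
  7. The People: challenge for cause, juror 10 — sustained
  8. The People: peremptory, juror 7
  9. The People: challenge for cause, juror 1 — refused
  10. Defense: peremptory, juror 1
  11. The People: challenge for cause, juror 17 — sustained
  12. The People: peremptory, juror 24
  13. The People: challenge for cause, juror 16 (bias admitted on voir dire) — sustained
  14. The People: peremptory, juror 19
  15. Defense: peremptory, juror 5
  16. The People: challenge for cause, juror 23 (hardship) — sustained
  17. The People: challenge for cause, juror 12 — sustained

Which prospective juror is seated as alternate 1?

Removed: #1, #3, #5, #7, #10, #12, #13, #16, #17, #19, #21, #23, #24. (#15 stays — for-cause denied.)
Seating in order: seats 1–6 → #2, #4, #6, #8, #9, #11; alternates → #14.
So alternate 1 is #14.

14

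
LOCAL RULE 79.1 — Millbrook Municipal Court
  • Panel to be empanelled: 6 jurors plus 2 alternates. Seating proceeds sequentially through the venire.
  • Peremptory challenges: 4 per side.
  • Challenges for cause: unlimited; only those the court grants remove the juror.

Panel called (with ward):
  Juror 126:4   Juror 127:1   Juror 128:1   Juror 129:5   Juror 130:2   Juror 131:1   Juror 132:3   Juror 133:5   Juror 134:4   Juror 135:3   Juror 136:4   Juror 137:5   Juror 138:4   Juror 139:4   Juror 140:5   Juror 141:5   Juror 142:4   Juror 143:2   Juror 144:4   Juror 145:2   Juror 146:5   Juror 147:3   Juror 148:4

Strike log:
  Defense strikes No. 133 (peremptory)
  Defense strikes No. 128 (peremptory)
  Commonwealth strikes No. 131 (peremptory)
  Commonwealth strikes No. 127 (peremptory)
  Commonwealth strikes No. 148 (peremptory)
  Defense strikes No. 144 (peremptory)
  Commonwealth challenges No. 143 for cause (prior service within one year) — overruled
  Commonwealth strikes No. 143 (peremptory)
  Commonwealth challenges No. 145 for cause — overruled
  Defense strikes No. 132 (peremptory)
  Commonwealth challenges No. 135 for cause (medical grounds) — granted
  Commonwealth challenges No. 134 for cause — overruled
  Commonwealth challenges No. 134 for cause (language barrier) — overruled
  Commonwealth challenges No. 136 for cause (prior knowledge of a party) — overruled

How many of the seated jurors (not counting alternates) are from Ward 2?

1

Removed: #127, #128, #131, #132, #133, #135, #143, #144, #148.
Seated jurors 1–6: #126, #129, #130, #134, #136, #137 (alternates #138, #139 not counted).
Of those, in Ward 2: #130 → 1.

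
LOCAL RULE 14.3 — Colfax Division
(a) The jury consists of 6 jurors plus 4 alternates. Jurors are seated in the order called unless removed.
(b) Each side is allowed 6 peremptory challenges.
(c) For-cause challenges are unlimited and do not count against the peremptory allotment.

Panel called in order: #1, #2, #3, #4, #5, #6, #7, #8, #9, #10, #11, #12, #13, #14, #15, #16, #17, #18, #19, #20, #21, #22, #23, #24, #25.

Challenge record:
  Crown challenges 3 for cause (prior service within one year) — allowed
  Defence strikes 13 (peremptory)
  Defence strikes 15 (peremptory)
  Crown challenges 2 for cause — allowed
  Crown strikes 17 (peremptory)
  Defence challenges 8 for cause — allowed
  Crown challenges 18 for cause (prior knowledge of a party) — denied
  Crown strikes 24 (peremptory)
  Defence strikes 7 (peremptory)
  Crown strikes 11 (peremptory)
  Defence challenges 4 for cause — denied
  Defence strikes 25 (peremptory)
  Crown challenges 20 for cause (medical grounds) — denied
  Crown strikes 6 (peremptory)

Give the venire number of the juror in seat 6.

Removed: #2, #3, #6, #7, #8, #11, #13, #15, #17, #24, #25. (#4, #18, #20 stay — for-cause denied.)
Seating in order: seats 1–6 → #1, #4, #5, #9, #10, #12; alternates → #14, #16, #18, #19.
So seat 6 is #12.

12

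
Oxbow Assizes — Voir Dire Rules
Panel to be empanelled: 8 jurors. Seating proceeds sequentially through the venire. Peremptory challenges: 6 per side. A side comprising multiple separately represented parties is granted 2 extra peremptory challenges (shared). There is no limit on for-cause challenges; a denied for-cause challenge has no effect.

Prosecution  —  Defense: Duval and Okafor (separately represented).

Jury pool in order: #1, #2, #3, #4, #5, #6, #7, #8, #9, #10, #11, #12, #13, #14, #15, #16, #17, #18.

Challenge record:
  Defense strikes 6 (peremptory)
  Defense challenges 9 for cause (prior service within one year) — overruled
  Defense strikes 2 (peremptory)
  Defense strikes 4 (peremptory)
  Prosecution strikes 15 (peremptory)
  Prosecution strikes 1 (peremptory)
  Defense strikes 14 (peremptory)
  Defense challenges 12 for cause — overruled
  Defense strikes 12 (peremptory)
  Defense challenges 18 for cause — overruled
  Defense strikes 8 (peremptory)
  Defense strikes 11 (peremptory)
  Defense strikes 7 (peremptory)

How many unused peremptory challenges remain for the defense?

0

Defense allotment: 6 base + 2 multi-party = 8.
Defense peremptories used: #6, #2, #4, #14, #12, #8, #11, #7 — 8 (for-cause on #9, #12, #18 don't count).
Remaining: 8 − 8 = 0.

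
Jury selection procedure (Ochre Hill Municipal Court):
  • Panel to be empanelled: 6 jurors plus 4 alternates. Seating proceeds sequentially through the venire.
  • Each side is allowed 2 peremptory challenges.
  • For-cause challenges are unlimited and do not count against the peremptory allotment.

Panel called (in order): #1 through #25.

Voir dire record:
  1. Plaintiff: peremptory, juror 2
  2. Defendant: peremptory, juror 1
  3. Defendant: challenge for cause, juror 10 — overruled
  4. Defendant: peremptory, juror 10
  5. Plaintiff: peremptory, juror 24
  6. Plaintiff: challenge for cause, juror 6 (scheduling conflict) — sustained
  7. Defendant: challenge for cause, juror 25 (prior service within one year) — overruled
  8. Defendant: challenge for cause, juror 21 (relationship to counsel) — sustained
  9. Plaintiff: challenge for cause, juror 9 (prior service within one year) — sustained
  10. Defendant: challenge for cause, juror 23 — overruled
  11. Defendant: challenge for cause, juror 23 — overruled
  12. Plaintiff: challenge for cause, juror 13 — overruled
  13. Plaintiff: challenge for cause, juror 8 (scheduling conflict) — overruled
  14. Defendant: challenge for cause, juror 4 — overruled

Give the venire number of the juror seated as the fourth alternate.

15

Removed: #1, #2, #6, #9, #10, #21, #24. (#4, #8, #13, #23, #25 stay — for-cause denied.)
Seating in order: seats 1–6 → #3, #4, #5, #7, #8, #11; alternates → #12, #13, #14, #15.
So alternate 4 is #15.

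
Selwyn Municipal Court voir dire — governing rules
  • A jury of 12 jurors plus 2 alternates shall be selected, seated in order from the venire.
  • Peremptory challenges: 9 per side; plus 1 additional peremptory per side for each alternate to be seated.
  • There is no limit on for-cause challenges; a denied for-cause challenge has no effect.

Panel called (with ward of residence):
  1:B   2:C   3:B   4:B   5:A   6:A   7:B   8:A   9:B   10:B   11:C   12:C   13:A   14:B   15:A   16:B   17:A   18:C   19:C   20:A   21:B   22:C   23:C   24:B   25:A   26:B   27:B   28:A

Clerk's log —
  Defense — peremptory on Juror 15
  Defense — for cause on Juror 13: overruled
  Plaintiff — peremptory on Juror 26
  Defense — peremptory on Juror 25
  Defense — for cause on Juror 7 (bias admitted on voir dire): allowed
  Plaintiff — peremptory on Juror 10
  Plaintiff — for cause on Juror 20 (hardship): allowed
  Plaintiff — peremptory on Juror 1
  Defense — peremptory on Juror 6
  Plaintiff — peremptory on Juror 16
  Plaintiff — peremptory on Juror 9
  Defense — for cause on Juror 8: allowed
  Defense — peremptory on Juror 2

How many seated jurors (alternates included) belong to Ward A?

3

Removed: #1, #2, #6, #7, #8, #9, #10, #15, #16, #20, #25, #26.
Seated (14 incl. alternates): #3, #4, #5, #11, #12, #13, #14, #17, #18, #19, #21, #22, #23, #24.
Of those, in Ward A: #5, #13, #17 → 3.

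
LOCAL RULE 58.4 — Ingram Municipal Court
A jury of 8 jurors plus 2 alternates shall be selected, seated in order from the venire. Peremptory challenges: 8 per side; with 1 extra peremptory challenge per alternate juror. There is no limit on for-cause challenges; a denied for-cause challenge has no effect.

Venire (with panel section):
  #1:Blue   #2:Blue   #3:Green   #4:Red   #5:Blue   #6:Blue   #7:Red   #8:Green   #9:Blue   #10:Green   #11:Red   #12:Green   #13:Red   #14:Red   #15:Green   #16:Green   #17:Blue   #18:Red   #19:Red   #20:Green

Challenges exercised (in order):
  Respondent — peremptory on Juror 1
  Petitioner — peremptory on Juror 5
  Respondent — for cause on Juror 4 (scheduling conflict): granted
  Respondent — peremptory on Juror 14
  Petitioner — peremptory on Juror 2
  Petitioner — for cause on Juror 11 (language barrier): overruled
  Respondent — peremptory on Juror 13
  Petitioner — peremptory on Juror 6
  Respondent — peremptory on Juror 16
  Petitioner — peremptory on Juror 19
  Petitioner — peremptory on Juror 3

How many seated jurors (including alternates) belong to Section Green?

5

Removed: #1, #2, #3, #4, #5, #6, #13, #14, #16, #19.
Seated (10 incl. alternates): #7, #8, #9, #10, #11, #12, #15, #17, #18, #20.
Of those, in Section Green: #8, #10, #12, #15, #20 → 5.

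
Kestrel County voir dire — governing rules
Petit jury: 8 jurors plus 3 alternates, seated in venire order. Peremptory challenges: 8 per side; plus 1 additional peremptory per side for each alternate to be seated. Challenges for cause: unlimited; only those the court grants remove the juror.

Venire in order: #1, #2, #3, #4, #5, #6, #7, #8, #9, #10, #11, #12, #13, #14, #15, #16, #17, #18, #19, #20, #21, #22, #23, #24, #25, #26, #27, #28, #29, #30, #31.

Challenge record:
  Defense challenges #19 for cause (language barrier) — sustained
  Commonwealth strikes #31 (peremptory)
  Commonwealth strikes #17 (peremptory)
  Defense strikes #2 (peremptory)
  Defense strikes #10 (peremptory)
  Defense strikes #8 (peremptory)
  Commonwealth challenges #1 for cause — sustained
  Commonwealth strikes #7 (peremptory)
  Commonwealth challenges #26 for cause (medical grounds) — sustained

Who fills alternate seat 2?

Removed: #1, #2, #7, #8, #10, #17, #19, #26, #31.
Seating in order: seats 1–8 → #3, #4, #5, #6, #9, #11, #12, #13; alternates → #14, #15, #16.
So alternate 2 is #15.

15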